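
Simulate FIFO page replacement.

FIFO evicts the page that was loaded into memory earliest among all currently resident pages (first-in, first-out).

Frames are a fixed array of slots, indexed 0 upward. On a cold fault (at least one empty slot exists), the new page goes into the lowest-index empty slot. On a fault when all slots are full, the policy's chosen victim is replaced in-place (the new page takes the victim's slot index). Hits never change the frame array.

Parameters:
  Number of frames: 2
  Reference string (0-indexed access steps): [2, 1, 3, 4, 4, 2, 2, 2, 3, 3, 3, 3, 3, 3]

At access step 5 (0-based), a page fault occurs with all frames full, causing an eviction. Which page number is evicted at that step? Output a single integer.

Answer: 3

Derivation:
Step 0: ref 2 -> FAULT, frames=[2,-]
Step 1: ref 1 -> FAULT, frames=[2,1]
Step 2: ref 3 -> FAULT, evict 2, frames=[3,1]
Step 3: ref 4 -> FAULT, evict 1, frames=[3,4]
Step 4: ref 4 -> HIT, frames=[3,4]
Step 5: ref 2 -> FAULT, evict 3, frames=[2,4]
At step 5: evicted page 3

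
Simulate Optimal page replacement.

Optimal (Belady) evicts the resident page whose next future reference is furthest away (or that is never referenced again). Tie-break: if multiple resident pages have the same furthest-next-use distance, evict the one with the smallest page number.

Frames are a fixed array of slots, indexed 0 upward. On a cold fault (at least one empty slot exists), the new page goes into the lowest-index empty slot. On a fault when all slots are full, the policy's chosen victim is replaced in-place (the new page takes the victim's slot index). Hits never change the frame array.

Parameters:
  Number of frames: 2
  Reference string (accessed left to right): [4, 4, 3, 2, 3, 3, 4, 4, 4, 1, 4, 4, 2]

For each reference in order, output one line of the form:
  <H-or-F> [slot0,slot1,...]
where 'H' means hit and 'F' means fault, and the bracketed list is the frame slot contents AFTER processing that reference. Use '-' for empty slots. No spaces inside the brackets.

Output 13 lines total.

F [4,-]
H [4,-]
F [4,3]
F [2,3]
H [2,3]
H [2,3]
F [2,4]
H [2,4]
H [2,4]
F [1,4]
H [1,4]
H [1,4]
F [2,4]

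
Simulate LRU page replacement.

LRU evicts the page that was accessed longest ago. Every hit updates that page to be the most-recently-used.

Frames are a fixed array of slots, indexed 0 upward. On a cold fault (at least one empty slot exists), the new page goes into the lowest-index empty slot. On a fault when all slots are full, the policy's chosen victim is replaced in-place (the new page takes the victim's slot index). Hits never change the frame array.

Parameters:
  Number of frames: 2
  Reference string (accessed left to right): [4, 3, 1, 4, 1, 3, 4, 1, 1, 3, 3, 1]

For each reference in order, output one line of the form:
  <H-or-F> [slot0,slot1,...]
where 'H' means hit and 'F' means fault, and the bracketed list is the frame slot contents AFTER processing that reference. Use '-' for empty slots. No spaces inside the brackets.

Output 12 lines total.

F [4,-]
F [4,3]
F [1,3]
F [1,4]
H [1,4]
F [1,3]
F [4,3]
F [4,1]
H [4,1]
F [3,1]
H [3,1]
H [3,1]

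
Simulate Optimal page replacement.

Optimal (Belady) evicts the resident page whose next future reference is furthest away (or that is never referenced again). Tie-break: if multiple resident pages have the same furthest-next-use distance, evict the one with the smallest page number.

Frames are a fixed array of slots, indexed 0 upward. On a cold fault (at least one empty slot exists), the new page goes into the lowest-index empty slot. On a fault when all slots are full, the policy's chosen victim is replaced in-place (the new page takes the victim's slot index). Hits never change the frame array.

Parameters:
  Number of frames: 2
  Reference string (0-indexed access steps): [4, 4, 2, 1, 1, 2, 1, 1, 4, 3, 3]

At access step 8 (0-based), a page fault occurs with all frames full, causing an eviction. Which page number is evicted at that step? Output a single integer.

Answer: 1

Derivation:
Step 0: ref 4 -> FAULT, frames=[4,-]
Step 1: ref 4 -> HIT, frames=[4,-]
Step 2: ref 2 -> FAULT, frames=[4,2]
Step 3: ref 1 -> FAULT, evict 4, frames=[1,2]
Step 4: ref 1 -> HIT, frames=[1,2]
Step 5: ref 2 -> HIT, frames=[1,2]
Step 6: ref 1 -> HIT, frames=[1,2]
Step 7: ref 1 -> HIT, frames=[1,2]
Step 8: ref 4 -> FAULT, evict 1, frames=[4,2]
At step 8: evicted page 1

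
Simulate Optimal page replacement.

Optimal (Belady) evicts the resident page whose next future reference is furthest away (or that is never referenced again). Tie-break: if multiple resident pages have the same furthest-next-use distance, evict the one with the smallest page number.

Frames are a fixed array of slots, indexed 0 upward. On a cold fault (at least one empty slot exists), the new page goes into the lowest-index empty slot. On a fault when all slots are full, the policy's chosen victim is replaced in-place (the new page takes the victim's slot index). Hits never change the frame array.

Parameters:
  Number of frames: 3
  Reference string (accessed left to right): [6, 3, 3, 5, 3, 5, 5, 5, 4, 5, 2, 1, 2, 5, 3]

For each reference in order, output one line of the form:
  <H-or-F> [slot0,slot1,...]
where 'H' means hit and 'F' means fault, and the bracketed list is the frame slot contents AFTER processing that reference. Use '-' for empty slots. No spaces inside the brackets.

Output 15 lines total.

F [6,-,-]
F [6,3,-]
H [6,3,-]
F [6,3,5]
H [6,3,5]
H [6,3,5]
H [6,3,5]
H [6,3,5]
F [4,3,5]
H [4,3,5]
F [2,3,5]
F [2,1,5]
H [2,1,5]
H [2,1,5]
F [2,3,5]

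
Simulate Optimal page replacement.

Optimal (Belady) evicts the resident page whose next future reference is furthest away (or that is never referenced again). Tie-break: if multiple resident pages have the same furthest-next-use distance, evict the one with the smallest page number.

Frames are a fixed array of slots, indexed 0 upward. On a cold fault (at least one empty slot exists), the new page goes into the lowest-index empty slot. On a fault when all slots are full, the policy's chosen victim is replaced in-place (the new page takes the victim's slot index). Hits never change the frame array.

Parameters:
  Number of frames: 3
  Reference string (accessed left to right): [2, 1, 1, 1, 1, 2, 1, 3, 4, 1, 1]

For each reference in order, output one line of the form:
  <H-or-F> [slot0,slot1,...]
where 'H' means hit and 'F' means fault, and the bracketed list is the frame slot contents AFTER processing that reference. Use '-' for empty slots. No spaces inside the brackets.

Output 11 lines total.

F [2,-,-]
F [2,1,-]
H [2,1,-]
H [2,1,-]
H [2,1,-]
H [2,1,-]
H [2,1,-]
F [2,1,3]
F [4,1,3]
H [4,1,3]
H [4,1,3]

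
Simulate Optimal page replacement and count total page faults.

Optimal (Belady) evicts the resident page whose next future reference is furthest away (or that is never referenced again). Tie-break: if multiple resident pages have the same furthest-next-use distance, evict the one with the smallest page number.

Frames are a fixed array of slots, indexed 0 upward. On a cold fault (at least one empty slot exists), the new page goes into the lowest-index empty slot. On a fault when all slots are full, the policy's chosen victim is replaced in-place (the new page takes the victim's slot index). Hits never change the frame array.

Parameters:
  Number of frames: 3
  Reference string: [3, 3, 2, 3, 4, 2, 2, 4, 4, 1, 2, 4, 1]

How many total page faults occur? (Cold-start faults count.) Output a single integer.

Answer: 4

Derivation:
Step 0: ref 3 → FAULT, frames=[3,-,-]
Step 1: ref 3 → HIT, frames=[3,-,-]
Step 2: ref 2 → FAULT, frames=[3,2,-]
Step 3: ref 3 → HIT, frames=[3,2,-]
Step 4: ref 4 → FAULT, frames=[3,2,4]
Step 5: ref 2 → HIT, frames=[3,2,4]
Step 6: ref 2 → HIT, frames=[3,2,4]
Step 7: ref 4 → HIT, frames=[3,2,4]
Step 8: ref 4 → HIT, frames=[3,2,4]
Step 9: ref 1 → FAULT (evict 3), frames=[1,2,4]
Step 10: ref 2 → HIT, frames=[1,2,4]
Step 11: ref 4 → HIT, frames=[1,2,4]
Step 12: ref 1 → HIT, frames=[1,2,4]
Total faults: 4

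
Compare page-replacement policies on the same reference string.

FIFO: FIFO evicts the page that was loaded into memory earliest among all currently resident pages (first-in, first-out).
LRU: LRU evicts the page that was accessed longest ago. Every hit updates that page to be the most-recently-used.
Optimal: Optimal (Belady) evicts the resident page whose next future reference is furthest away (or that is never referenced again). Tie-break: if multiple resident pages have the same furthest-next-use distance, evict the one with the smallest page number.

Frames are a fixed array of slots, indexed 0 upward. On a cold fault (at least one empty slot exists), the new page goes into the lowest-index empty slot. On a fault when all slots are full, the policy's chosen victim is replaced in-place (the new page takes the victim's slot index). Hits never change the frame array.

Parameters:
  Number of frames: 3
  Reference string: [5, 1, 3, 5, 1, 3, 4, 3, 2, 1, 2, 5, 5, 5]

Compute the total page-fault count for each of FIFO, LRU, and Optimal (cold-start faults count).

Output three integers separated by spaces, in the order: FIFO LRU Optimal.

Answer: 7 7 6

Derivation:
--- FIFO ---
  step 0: ref 5 -> FAULT, frames=[5,-,-] (faults so far: 1)
  step 1: ref 1 -> FAULT, frames=[5,1,-] (faults so far: 2)
  step 2: ref 3 -> FAULT, frames=[5,1,3] (faults so far: 3)
  step 3: ref 5 -> HIT, frames=[5,1,3] (faults so far: 3)
  step 4: ref 1 -> HIT, frames=[5,1,3] (faults so far: 3)
  step 5: ref 3 -> HIT, frames=[5,1,3] (faults so far: 3)
  step 6: ref 4 -> FAULT, evict 5, frames=[4,1,3] (faults so far: 4)
  step 7: ref 3 -> HIT, frames=[4,1,3] (faults so far: 4)
  step 8: ref 2 -> FAULT, evict 1, frames=[4,2,3] (faults so far: 5)
  step 9: ref 1 -> FAULT, evict 3, frames=[4,2,1] (faults so far: 6)
  step 10: ref 2 -> HIT, frames=[4,2,1] (faults so far: 6)
  step 11: ref 5 -> FAULT, evict 4, frames=[5,2,1] (faults so far: 7)
  step 12: ref 5 -> HIT, frames=[5,2,1] (faults so far: 7)
  step 13: ref 5 -> HIT, frames=[5,2,1] (faults so far: 7)
  FIFO total faults: 7
--- LRU ---
  step 0: ref 5 -> FAULT, frames=[5,-,-] (faults so far: 1)
  step 1: ref 1 -> FAULT, frames=[5,1,-] (faults so far: 2)
  step 2: ref 3 -> FAULT, frames=[5,1,3] (faults so far: 3)
  step 3: ref 5 -> HIT, frames=[5,1,3] (faults so far: 3)
  step 4: ref 1 -> HIT, frames=[5,1,3] (faults so far: 3)
  step 5: ref 3 -> HIT, frames=[5,1,3] (faults so far: 3)
  step 6: ref 4 -> FAULT, evict 5, frames=[4,1,3] (faults so far: 4)
  step 7: ref 3 -> HIT, frames=[4,1,3] (faults so far: 4)
  step 8: ref 2 -> FAULT, evict 1, frames=[4,2,3] (faults so far: 5)
  step 9: ref 1 -> FAULT, evict 4, frames=[1,2,3] (faults so far: 6)
  step 10: ref 2 -> HIT, frames=[1,2,3] (faults so far: 6)
  step 11: ref 5 -> FAULT, evict 3, frames=[1,2,5] (faults so far: 7)
  step 12: ref 5 -> HIT, frames=[1,2,5] (faults so far: 7)
  step 13: ref 5 -> HIT, frames=[1,2,5] (faults so far: 7)
  LRU total faults: 7
--- Optimal ---
  step 0: ref 5 -> FAULT, frames=[5,-,-] (faults so far: 1)
  step 1: ref 1 -> FAULT, frames=[5,1,-] (faults so far: 2)
  step 2: ref 3 -> FAULT, frames=[5,1,3] (faults so far: 3)
  step 3: ref 5 -> HIT, frames=[5,1,3] (faults so far: 3)
  step 4: ref 1 -> HIT, frames=[5,1,3] (faults so far: 3)
  step 5: ref 3 -> HIT, frames=[5,1,3] (faults so far: 3)
  step 6: ref 4 -> FAULT, evict 5, frames=[4,1,3] (faults so far: 4)
  step 7: ref 3 -> HIT, frames=[4,1,3] (faults so far: 4)
  step 8: ref 2 -> FAULT, evict 3, frames=[4,1,2] (faults so far: 5)
  step 9: ref 1 -> HIT, frames=[4,1,2] (faults so far: 5)
  step 10: ref 2 -> HIT, frames=[4,1,2] (faults so far: 5)
  step 11: ref 5 -> FAULT, evict 1, frames=[4,5,2] (faults so far: 6)
  step 12: ref 5 -> HIT, frames=[4,5,2] (faults so far: 6)
  step 13: ref 5 -> HIT, frames=[4,5,2] (faults so far: 6)
  Optimal total faults: 6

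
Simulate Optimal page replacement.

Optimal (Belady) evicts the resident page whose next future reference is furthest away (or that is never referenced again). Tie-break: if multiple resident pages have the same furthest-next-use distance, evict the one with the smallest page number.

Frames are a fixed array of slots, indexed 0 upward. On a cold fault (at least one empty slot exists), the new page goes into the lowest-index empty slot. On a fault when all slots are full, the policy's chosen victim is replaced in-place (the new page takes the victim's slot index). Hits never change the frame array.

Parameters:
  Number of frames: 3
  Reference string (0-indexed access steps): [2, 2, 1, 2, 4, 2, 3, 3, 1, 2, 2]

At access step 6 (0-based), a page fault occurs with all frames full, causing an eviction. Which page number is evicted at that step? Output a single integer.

Answer: 4

Derivation:
Step 0: ref 2 -> FAULT, frames=[2,-,-]
Step 1: ref 2 -> HIT, frames=[2,-,-]
Step 2: ref 1 -> FAULT, frames=[2,1,-]
Step 3: ref 2 -> HIT, frames=[2,1,-]
Step 4: ref 4 -> FAULT, frames=[2,1,4]
Step 5: ref 2 -> HIT, frames=[2,1,4]
Step 6: ref 3 -> FAULT, evict 4, frames=[2,1,3]
At step 6: evicted page 4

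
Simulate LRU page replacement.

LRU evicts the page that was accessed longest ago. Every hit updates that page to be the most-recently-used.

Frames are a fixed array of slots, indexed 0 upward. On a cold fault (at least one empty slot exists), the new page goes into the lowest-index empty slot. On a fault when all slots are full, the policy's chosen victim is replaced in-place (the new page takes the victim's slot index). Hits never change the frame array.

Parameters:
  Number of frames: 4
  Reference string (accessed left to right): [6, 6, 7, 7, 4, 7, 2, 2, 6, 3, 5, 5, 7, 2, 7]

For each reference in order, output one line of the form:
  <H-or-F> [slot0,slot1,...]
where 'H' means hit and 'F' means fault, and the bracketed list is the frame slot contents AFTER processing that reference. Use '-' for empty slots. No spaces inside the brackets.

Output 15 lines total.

F [6,-,-,-]
H [6,-,-,-]
F [6,7,-,-]
H [6,7,-,-]
F [6,7,4,-]
H [6,7,4,-]
F [6,7,4,2]
H [6,7,4,2]
H [6,7,4,2]
F [6,7,3,2]
F [6,5,3,2]
H [6,5,3,2]
F [6,5,3,7]
F [2,5,3,7]
H [2,5,3,7]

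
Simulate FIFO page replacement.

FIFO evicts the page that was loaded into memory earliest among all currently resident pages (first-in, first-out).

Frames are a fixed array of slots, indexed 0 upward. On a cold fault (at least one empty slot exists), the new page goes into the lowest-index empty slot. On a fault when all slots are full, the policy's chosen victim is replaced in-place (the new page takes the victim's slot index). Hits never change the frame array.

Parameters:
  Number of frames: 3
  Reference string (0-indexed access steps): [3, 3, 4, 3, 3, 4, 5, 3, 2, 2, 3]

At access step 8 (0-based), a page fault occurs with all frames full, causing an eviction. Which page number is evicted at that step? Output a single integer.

Step 0: ref 3 -> FAULT, frames=[3,-,-]
Step 1: ref 3 -> HIT, frames=[3,-,-]
Step 2: ref 4 -> FAULT, frames=[3,4,-]
Step 3: ref 3 -> HIT, frames=[3,4,-]
Step 4: ref 3 -> HIT, frames=[3,4,-]
Step 5: ref 4 -> HIT, frames=[3,4,-]
Step 6: ref 5 -> FAULT, frames=[3,4,5]
Step 7: ref 3 -> HIT, frames=[3,4,5]
Step 8: ref 2 -> FAULT, evict 3, frames=[2,4,5]
At step 8: evicted page 3

Answer: 3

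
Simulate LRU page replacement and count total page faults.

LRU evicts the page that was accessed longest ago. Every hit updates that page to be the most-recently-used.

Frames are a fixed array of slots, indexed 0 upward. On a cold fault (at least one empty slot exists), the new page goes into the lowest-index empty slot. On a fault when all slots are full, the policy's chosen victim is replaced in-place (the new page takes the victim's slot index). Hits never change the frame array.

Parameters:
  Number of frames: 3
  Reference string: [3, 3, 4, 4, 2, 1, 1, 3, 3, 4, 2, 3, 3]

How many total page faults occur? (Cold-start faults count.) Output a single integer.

Step 0: ref 3 → FAULT, frames=[3,-,-]
Step 1: ref 3 → HIT, frames=[3,-,-]
Step 2: ref 4 → FAULT, frames=[3,4,-]
Step 3: ref 4 → HIT, frames=[3,4,-]
Step 4: ref 2 → FAULT, frames=[3,4,2]
Step 5: ref 1 → FAULT (evict 3), frames=[1,4,2]
Step 6: ref 1 → HIT, frames=[1,4,2]
Step 7: ref 3 → FAULT (evict 4), frames=[1,3,2]
Step 8: ref 3 → HIT, frames=[1,3,2]
Step 9: ref 4 → FAULT (evict 2), frames=[1,3,4]
Step 10: ref 2 → FAULT (evict 1), frames=[2,3,4]
Step 11: ref 3 → HIT, frames=[2,3,4]
Step 12: ref 3 → HIT, frames=[2,3,4]
Total faults: 7

Answer: 7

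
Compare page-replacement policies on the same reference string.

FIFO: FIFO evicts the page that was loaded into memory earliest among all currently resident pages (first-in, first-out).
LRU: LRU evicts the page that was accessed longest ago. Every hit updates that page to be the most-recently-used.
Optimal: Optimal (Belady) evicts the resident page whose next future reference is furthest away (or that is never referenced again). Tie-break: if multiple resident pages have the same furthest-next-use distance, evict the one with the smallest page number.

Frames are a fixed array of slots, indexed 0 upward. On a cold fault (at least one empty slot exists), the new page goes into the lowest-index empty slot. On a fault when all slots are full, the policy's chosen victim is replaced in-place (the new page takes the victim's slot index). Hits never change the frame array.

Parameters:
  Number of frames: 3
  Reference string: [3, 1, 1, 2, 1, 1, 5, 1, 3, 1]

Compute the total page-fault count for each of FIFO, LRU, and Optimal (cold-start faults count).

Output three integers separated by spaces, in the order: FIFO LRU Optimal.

--- FIFO ---
  step 0: ref 3 -> FAULT, frames=[3,-,-] (faults so far: 1)
  step 1: ref 1 -> FAULT, frames=[3,1,-] (faults so far: 2)
  step 2: ref 1 -> HIT, frames=[3,1,-] (faults so far: 2)
  step 3: ref 2 -> FAULT, frames=[3,1,2] (faults so far: 3)
  step 4: ref 1 -> HIT, frames=[3,1,2] (faults so far: 3)
  step 5: ref 1 -> HIT, frames=[3,1,2] (faults so far: 3)
  step 6: ref 5 -> FAULT, evict 3, frames=[5,1,2] (faults so far: 4)
  step 7: ref 1 -> HIT, frames=[5,1,2] (faults so far: 4)
  step 8: ref 3 -> FAULT, evict 1, frames=[5,3,2] (faults so far: 5)
  step 9: ref 1 -> FAULT, evict 2, frames=[5,3,1] (faults so far: 6)
  FIFO total faults: 6
--- LRU ---
  step 0: ref 3 -> FAULT, frames=[3,-,-] (faults so far: 1)
  step 1: ref 1 -> FAULT, frames=[3,1,-] (faults so far: 2)
  step 2: ref 1 -> HIT, frames=[3,1,-] (faults so far: 2)
  step 3: ref 2 -> FAULT, frames=[3,1,2] (faults so far: 3)
  step 4: ref 1 -> HIT, frames=[3,1,2] (faults so far: 3)
  step 5: ref 1 -> HIT, frames=[3,1,2] (faults so far: 3)
  step 6: ref 5 -> FAULT, evict 3, frames=[5,1,2] (faults so far: 4)
  step 7: ref 1 -> HIT, frames=[5,1,2] (faults so far: 4)
  step 8: ref 3 -> FAULT, evict 2, frames=[5,1,3] (faults so far: 5)
  step 9: ref 1 -> HIT, frames=[5,1,3] (faults so far: 5)
  LRU total faults: 5
--- Optimal ---
  step 0: ref 3 -> FAULT, frames=[3,-,-] (faults so far: 1)
  step 1: ref 1 -> FAULT, frames=[3,1,-] (faults so far: 2)
  step 2: ref 1 -> HIT, frames=[3,1,-] (faults so far: 2)
  step 3: ref 2 -> FAULT, frames=[3,1,2] (faults so far: 3)
  step 4: ref 1 -> HIT, frames=[3,1,2] (faults so far: 3)
  step 5: ref 1 -> HIT, frames=[3,1,2] (faults so far: 3)
  step 6: ref 5 -> FAULT, evict 2, frames=[3,1,5] (faults so far: 4)
  step 7: ref 1 -> HIT, frames=[3,1,5] (faults so far: 4)
  step 8: ref 3 -> HIT, frames=[3,1,5] (faults so far: 4)
  step 9: ref 1 -> HIT, frames=[3,1,5] (faults so far: 4)
  Optimal total faults: 4

Answer: 6 5 4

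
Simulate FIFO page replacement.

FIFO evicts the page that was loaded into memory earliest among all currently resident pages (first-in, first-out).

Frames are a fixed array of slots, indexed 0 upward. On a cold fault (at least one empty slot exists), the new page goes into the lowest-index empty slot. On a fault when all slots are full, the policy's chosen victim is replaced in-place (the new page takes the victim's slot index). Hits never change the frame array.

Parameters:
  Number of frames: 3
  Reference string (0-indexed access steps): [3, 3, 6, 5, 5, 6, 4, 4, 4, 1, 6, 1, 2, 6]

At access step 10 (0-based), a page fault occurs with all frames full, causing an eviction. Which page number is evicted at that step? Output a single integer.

Step 0: ref 3 -> FAULT, frames=[3,-,-]
Step 1: ref 3 -> HIT, frames=[3,-,-]
Step 2: ref 6 -> FAULT, frames=[3,6,-]
Step 3: ref 5 -> FAULT, frames=[3,6,5]
Step 4: ref 5 -> HIT, frames=[3,6,5]
Step 5: ref 6 -> HIT, frames=[3,6,5]
Step 6: ref 4 -> FAULT, evict 3, frames=[4,6,5]
Step 7: ref 4 -> HIT, frames=[4,6,5]
Step 8: ref 4 -> HIT, frames=[4,6,5]
Step 9: ref 1 -> FAULT, evict 6, frames=[4,1,5]
Step 10: ref 6 -> FAULT, evict 5, frames=[4,1,6]
At step 10: evicted page 5

Answer: 5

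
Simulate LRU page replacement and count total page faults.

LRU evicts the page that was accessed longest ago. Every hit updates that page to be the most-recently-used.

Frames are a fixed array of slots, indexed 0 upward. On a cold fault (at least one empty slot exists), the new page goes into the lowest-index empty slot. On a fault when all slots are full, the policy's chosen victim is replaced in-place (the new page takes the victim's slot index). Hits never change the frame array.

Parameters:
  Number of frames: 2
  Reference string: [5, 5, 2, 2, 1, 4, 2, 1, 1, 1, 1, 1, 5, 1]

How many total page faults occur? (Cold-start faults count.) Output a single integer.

Step 0: ref 5 → FAULT, frames=[5,-]
Step 1: ref 5 → HIT, frames=[5,-]
Step 2: ref 2 → FAULT, frames=[5,2]
Step 3: ref 2 → HIT, frames=[5,2]
Step 4: ref 1 → FAULT (evict 5), frames=[1,2]
Step 5: ref 4 → FAULT (evict 2), frames=[1,4]
Step 6: ref 2 → FAULT (evict 1), frames=[2,4]
Step 7: ref 1 → FAULT (evict 4), frames=[2,1]
Step 8: ref 1 → HIT, frames=[2,1]
Step 9: ref 1 → HIT, frames=[2,1]
Step 10: ref 1 → HIT, frames=[2,1]
Step 11: ref 1 → HIT, frames=[2,1]
Step 12: ref 5 → FAULT (evict 2), frames=[5,1]
Step 13: ref 1 → HIT, frames=[5,1]
Total faults: 7

Answer: 7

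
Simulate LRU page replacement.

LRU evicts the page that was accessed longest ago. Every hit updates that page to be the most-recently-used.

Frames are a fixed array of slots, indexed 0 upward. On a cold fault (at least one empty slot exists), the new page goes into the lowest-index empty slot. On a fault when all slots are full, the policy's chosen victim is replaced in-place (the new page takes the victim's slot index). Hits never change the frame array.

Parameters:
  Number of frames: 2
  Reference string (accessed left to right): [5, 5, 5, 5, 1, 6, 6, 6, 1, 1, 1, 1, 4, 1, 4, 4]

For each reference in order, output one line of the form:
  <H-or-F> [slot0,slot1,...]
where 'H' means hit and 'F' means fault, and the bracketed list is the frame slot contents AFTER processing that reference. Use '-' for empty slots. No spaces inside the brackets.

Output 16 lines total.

F [5,-]
H [5,-]
H [5,-]
H [5,-]
F [5,1]
F [6,1]
H [6,1]
H [6,1]
H [6,1]
H [6,1]
H [6,1]
H [6,1]
F [4,1]
H [4,1]
H [4,1]
H [4,1]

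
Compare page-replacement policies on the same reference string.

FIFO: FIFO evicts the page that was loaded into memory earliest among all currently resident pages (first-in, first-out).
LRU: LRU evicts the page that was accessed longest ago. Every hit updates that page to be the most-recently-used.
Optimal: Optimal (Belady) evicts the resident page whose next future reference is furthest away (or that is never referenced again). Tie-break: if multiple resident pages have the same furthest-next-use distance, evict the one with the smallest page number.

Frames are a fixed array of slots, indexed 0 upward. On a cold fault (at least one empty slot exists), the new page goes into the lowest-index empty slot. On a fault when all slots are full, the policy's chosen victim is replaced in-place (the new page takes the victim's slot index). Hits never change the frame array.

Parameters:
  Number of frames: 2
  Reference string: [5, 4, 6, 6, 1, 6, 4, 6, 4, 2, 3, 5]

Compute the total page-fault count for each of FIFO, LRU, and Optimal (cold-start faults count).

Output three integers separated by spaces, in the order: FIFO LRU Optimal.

--- FIFO ---
  step 0: ref 5 -> FAULT, frames=[5,-] (faults so far: 1)
  step 1: ref 4 -> FAULT, frames=[5,4] (faults so far: 2)
  step 2: ref 6 -> FAULT, evict 5, frames=[6,4] (faults so far: 3)
  step 3: ref 6 -> HIT, frames=[6,4] (faults so far: 3)
  step 4: ref 1 -> FAULT, evict 4, frames=[6,1] (faults so far: 4)
  step 5: ref 6 -> HIT, frames=[6,1] (faults so far: 4)
  step 6: ref 4 -> FAULT, evict 6, frames=[4,1] (faults so far: 5)
  step 7: ref 6 -> FAULT, evict 1, frames=[4,6] (faults so far: 6)
  step 8: ref 4 -> HIT, frames=[4,6] (faults so far: 6)
  step 9: ref 2 -> FAULT, evict 4, frames=[2,6] (faults so far: 7)
  step 10: ref 3 -> FAULT, evict 6, frames=[2,3] (faults so far: 8)
  step 11: ref 5 -> FAULT, evict 2, frames=[5,3] (faults so far: 9)
  FIFO total faults: 9
--- LRU ---
  step 0: ref 5 -> FAULT, frames=[5,-] (faults so far: 1)
  step 1: ref 4 -> FAULT, frames=[5,4] (faults so far: 2)
  step 2: ref 6 -> FAULT, evict 5, frames=[6,4] (faults so far: 3)
  step 3: ref 6 -> HIT, frames=[6,4] (faults so far: 3)
  step 4: ref 1 -> FAULT, evict 4, frames=[6,1] (faults so far: 4)
  step 5: ref 6 -> HIT, frames=[6,1] (faults so far: 4)
  step 6: ref 4 -> FAULT, evict 1, frames=[6,4] (faults so far: 5)
  step 7: ref 6 -> HIT, frames=[6,4] (faults so far: 5)
  step 8: ref 4 -> HIT, frames=[6,4] (faults so far: 5)
  step 9: ref 2 -> FAULT, evict 6, frames=[2,4] (faults so far: 6)
  step 10: ref 3 -> FAULT, evict 4, frames=[2,3] (faults so far: 7)
  step 11: ref 5 -> FAULT, evict 2, frames=[5,3] (faults so far: 8)
  LRU total faults: 8
--- Optimal ---
  step 0: ref 5 -> FAULT, frames=[5,-] (faults so far: 1)
  step 1: ref 4 -> FAULT, frames=[5,4] (faults so far: 2)
  step 2: ref 6 -> FAULT, evict 5, frames=[6,4] (faults so far: 3)
  step 3: ref 6 -> HIT, frames=[6,4] (faults so far: 3)
  step 4: ref 1 -> FAULT, evict 4, frames=[6,1] (faults so far: 4)
  step 5: ref 6 -> HIT, frames=[6,1] (faults so far: 4)
  step 6: ref 4 -> FAULT, evict 1, frames=[6,4] (faults so far: 5)
  step 7: ref 6 -> HIT, frames=[6,4] (faults so far: 5)
  step 8: ref 4 -> HIT, frames=[6,4] (faults so far: 5)
  step 9: ref 2 -> FAULT, evict 4, frames=[6,2] (faults so far: 6)
  step 10: ref 3 -> FAULT, evict 2, frames=[6,3] (faults so far: 7)
  step 11: ref 5 -> FAULT, evict 3, frames=[6,5] (faults so far: 8)
  Optimal total faults: 8

Answer: 9 8 8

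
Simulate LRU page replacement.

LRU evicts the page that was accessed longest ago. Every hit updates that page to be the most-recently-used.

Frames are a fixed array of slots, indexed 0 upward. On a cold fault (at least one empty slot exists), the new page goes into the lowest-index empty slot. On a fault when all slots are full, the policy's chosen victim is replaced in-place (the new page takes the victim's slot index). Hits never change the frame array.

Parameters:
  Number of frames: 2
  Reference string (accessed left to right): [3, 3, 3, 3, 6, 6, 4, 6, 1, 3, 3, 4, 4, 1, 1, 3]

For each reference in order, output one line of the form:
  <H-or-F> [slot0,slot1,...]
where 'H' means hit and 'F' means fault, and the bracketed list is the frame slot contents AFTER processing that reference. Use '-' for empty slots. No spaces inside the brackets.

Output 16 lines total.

F [3,-]
H [3,-]
H [3,-]
H [3,-]
F [3,6]
H [3,6]
F [4,6]
H [4,6]
F [1,6]
F [1,3]
H [1,3]
F [4,3]
H [4,3]
F [4,1]
H [4,1]
F [3,1]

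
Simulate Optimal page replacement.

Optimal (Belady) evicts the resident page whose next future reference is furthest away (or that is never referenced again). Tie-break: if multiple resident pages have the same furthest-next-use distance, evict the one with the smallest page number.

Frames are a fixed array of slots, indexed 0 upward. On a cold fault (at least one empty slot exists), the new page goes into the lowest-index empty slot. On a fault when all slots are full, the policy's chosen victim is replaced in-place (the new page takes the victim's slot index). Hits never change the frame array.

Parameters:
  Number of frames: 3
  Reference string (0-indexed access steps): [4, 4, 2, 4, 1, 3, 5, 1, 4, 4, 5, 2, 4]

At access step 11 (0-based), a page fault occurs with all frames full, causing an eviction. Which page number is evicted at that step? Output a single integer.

Step 0: ref 4 -> FAULT, frames=[4,-,-]
Step 1: ref 4 -> HIT, frames=[4,-,-]
Step 2: ref 2 -> FAULT, frames=[4,2,-]
Step 3: ref 4 -> HIT, frames=[4,2,-]
Step 4: ref 1 -> FAULT, frames=[4,2,1]
Step 5: ref 3 -> FAULT, evict 2, frames=[4,3,1]
Step 6: ref 5 -> FAULT, evict 3, frames=[4,5,1]
Step 7: ref 1 -> HIT, frames=[4,5,1]
Step 8: ref 4 -> HIT, frames=[4,5,1]
Step 9: ref 4 -> HIT, frames=[4,5,1]
Step 10: ref 5 -> HIT, frames=[4,5,1]
Step 11: ref 2 -> FAULT, evict 1, frames=[4,5,2]
At step 11: evicted page 1

Answer: 1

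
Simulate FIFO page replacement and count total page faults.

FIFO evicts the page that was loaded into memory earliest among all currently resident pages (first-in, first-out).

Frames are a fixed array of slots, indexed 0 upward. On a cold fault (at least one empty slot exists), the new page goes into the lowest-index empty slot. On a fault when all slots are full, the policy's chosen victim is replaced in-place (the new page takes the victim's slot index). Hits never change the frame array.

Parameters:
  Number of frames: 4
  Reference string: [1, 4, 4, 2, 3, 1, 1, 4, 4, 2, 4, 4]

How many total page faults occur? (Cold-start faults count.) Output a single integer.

Step 0: ref 1 → FAULT, frames=[1,-,-,-]
Step 1: ref 4 → FAULT, frames=[1,4,-,-]
Step 2: ref 4 → HIT, frames=[1,4,-,-]
Step 3: ref 2 → FAULT, frames=[1,4,2,-]
Step 4: ref 3 → FAULT, frames=[1,4,2,3]
Step 5: ref 1 → HIT, frames=[1,4,2,3]
Step 6: ref 1 → HIT, frames=[1,4,2,3]
Step 7: ref 4 → HIT, frames=[1,4,2,3]
Step 8: ref 4 → HIT, frames=[1,4,2,3]
Step 9: ref 2 → HIT, frames=[1,4,2,3]
Step 10: ref 4 → HIT, frames=[1,4,2,3]
Step 11: ref 4 → HIT, frames=[1,4,2,3]
Total faults: 4

Answer: 4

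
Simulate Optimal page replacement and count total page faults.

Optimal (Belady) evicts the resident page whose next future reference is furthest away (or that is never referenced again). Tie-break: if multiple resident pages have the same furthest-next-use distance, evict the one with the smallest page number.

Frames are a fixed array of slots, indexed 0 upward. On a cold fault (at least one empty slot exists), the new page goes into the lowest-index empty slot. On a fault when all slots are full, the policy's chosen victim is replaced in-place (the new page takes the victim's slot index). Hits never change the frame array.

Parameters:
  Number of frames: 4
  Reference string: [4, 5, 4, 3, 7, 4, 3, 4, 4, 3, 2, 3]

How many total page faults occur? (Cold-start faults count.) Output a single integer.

Answer: 5

Derivation:
Step 0: ref 4 → FAULT, frames=[4,-,-,-]
Step 1: ref 5 → FAULT, frames=[4,5,-,-]
Step 2: ref 4 → HIT, frames=[4,5,-,-]
Step 3: ref 3 → FAULT, frames=[4,5,3,-]
Step 4: ref 7 → FAULT, frames=[4,5,3,7]
Step 5: ref 4 → HIT, frames=[4,5,3,7]
Step 6: ref 3 → HIT, frames=[4,5,3,7]
Step 7: ref 4 → HIT, frames=[4,5,3,7]
Step 8: ref 4 → HIT, frames=[4,5,3,7]
Step 9: ref 3 → HIT, frames=[4,5,3,7]
Step 10: ref 2 → FAULT (evict 4), frames=[2,5,3,7]
Step 11: ref 3 → HIT, frames=[2,5,3,7]
Total faults: 5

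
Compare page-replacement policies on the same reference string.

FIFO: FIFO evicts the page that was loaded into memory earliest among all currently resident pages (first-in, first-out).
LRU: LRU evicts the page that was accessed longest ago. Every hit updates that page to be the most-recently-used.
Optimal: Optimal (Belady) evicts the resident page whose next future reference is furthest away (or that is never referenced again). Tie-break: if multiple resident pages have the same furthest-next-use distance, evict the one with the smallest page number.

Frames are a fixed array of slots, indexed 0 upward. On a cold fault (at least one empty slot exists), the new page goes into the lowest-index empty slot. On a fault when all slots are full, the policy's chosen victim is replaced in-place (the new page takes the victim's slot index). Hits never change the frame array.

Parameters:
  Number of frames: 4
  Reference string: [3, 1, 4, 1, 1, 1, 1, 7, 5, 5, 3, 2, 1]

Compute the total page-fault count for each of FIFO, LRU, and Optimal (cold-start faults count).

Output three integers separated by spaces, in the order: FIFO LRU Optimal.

--- FIFO ---
  step 0: ref 3 -> FAULT, frames=[3,-,-,-] (faults so far: 1)
  step 1: ref 1 -> FAULT, frames=[3,1,-,-] (faults so far: 2)
  step 2: ref 4 -> FAULT, frames=[3,1,4,-] (faults so far: 3)
  step 3: ref 1 -> HIT, frames=[3,1,4,-] (faults so far: 3)
  step 4: ref 1 -> HIT, frames=[3,1,4,-] (faults so far: 3)
  step 5: ref 1 -> HIT, frames=[3,1,4,-] (faults so far: 3)
  step 6: ref 1 -> HIT, frames=[3,1,4,-] (faults so far: 3)
  step 7: ref 7 -> FAULT, frames=[3,1,4,7] (faults so far: 4)
  step 8: ref 5 -> FAULT, evict 3, frames=[5,1,4,7] (faults so far: 5)
  step 9: ref 5 -> HIT, frames=[5,1,4,7] (faults so far: 5)
  step 10: ref 3 -> FAULT, evict 1, frames=[5,3,4,7] (faults so far: 6)
  step 11: ref 2 -> FAULT, evict 4, frames=[5,3,2,7] (faults so far: 7)
  step 12: ref 1 -> FAULT, evict 7, frames=[5,3,2,1] (faults so far: 8)
  FIFO total faults: 8
--- LRU ---
  step 0: ref 3 -> FAULT, frames=[3,-,-,-] (faults so far: 1)
  step 1: ref 1 -> FAULT, frames=[3,1,-,-] (faults so far: 2)
  step 2: ref 4 -> FAULT, frames=[3,1,4,-] (faults so far: 3)
  step 3: ref 1 -> HIT, frames=[3,1,4,-] (faults so far: 3)
  step 4: ref 1 -> HIT, frames=[3,1,4,-] (faults so far: 3)
  step 5: ref 1 -> HIT, frames=[3,1,4,-] (faults so far: 3)
  step 6: ref 1 -> HIT, frames=[3,1,4,-] (faults so far: 3)
  step 7: ref 7 -> FAULT, frames=[3,1,4,7] (faults so far: 4)
  step 8: ref 5 -> FAULT, evict 3, frames=[5,1,4,7] (faults so far: 5)
  step 9: ref 5 -> HIT, frames=[5,1,4,7] (faults so far: 5)
  step 10: ref 3 -> FAULT, evict 4, frames=[5,1,3,7] (faults so far: 6)
  step 11: ref 2 -> FAULT, evict 1, frames=[5,2,3,7] (faults so far: 7)
  step 12: ref 1 -> FAULT, evict 7, frames=[5,2,3,1] (faults so far: 8)
  LRU total faults: 8
--- Optimal ---
  step 0: ref 3 -> FAULT, frames=[3,-,-,-] (faults so far: 1)
  step 1: ref 1 -> FAULT, frames=[3,1,-,-] (faults so far: 2)
  step 2: ref 4 -> FAULT, frames=[3,1,4,-] (faults so far: 3)
  step 3: ref 1 -> HIT, frames=[3,1,4,-] (faults so far: 3)
  step 4: ref 1 -> HIT, frames=[3,1,4,-] (faults so far: 3)
  step 5: ref 1 -> HIT, frames=[3,1,4,-] (faults so far: 3)
  step 6: ref 1 -> HIT, frames=[3,1,4,-] (faults so far: 3)
  step 7: ref 7 -> FAULT, frames=[3,1,4,7] (faults so far: 4)
  step 8: ref 5 -> FAULT, evict 4, frames=[3,1,5,7] (faults so far: 5)
  step 9: ref 5 -> HIT, frames=[3,1,5,7] (faults so far: 5)
  step 10: ref 3 -> HIT, frames=[3,1,5,7] (faults so far: 5)
  step 11: ref 2 -> FAULT, evict 3, frames=[2,1,5,7] (faults so far: 6)
  step 12: ref 1 -> HIT, frames=[2,1,5,7] (faults so far: 6)
  Optimal total faults: 6

Answer: 8 8 6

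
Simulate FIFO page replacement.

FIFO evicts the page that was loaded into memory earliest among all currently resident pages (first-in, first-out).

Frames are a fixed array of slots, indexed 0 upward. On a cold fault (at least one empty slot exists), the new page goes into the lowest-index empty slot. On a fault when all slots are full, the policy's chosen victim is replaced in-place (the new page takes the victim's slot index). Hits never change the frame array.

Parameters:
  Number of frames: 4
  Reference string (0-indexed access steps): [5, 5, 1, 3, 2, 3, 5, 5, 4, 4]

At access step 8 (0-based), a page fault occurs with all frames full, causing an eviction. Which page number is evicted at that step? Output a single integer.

Answer: 5

Derivation:
Step 0: ref 5 -> FAULT, frames=[5,-,-,-]
Step 1: ref 5 -> HIT, frames=[5,-,-,-]
Step 2: ref 1 -> FAULT, frames=[5,1,-,-]
Step 3: ref 3 -> FAULT, frames=[5,1,3,-]
Step 4: ref 2 -> FAULT, frames=[5,1,3,2]
Step 5: ref 3 -> HIT, frames=[5,1,3,2]
Step 6: ref 5 -> HIT, frames=[5,1,3,2]
Step 7: ref 5 -> HIT, frames=[5,1,3,2]
Step 8: ref 4 -> FAULT, evict 5, frames=[4,1,3,2]
At step 8: evicted page 5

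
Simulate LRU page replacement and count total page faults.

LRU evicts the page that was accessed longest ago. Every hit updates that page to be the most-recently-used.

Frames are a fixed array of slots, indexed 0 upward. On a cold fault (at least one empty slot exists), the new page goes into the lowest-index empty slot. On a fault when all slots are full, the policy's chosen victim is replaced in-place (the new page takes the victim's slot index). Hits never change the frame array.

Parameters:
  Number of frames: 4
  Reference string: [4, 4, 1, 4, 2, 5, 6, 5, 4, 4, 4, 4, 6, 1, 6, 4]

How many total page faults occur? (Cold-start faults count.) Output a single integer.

Step 0: ref 4 → FAULT, frames=[4,-,-,-]
Step 1: ref 4 → HIT, frames=[4,-,-,-]
Step 2: ref 1 → FAULT, frames=[4,1,-,-]
Step 3: ref 4 → HIT, frames=[4,1,-,-]
Step 4: ref 2 → FAULT, frames=[4,1,2,-]
Step 5: ref 5 → FAULT, frames=[4,1,2,5]
Step 6: ref 6 → FAULT (evict 1), frames=[4,6,2,5]
Step 7: ref 5 → HIT, frames=[4,6,2,5]
Step 8: ref 4 → HIT, frames=[4,6,2,5]
Step 9: ref 4 → HIT, frames=[4,6,2,5]
Step 10: ref 4 → HIT, frames=[4,6,2,5]
Step 11: ref 4 → HIT, frames=[4,6,2,5]
Step 12: ref 6 → HIT, frames=[4,6,2,5]
Step 13: ref 1 → FAULT (evict 2), frames=[4,6,1,5]
Step 14: ref 6 → HIT, frames=[4,6,1,5]
Step 15: ref 4 → HIT, frames=[4,6,1,5]
Total faults: 6

Answer: 6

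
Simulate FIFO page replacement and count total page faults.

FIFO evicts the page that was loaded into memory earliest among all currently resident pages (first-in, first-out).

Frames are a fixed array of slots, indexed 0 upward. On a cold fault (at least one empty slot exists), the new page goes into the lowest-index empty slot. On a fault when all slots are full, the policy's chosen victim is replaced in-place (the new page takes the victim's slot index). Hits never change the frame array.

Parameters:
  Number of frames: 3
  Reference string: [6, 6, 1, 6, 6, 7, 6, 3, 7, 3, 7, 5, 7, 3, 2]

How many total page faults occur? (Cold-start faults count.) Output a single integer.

Step 0: ref 6 → FAULT, frames=[6,-,-]
Step 1: ref 6 → HIT, frames=[6,-,-]
Step 2: ref 1 → FAULT, frames=[6,1,-]
Step 3: ref 6 → HIT, frames=[6,1,-]
Step 4: ref 6 → HIT, frames=[6,1,-]
Step 5: ref 7 → FAULT, frames=[6,1,7]
Step 6: ref 6 → HIT, frames=[6,1,7]
Step 7: ref 3 → FAULT (evict 6), frames=[3,1,7]
Step 8: ref 7 → HIT, frames=[3,1,7]
Step 9: ref 3 → HIT, frames=[3,1,7]
Step 10: ref 7 → HIT, frames=[3,1,7]
Step 11: ref 5 → FAULT (evict 1), frames=[3,5,7]
Step 12: ref 7 → HIT, frames=[3,5,7]
Step 13: ref 3 → HIT, frames=[3,5,7]
Step 14: ref 2 → FAULT (evict 7), frames=[3,5,2]
Total faults: 6

Answer: 6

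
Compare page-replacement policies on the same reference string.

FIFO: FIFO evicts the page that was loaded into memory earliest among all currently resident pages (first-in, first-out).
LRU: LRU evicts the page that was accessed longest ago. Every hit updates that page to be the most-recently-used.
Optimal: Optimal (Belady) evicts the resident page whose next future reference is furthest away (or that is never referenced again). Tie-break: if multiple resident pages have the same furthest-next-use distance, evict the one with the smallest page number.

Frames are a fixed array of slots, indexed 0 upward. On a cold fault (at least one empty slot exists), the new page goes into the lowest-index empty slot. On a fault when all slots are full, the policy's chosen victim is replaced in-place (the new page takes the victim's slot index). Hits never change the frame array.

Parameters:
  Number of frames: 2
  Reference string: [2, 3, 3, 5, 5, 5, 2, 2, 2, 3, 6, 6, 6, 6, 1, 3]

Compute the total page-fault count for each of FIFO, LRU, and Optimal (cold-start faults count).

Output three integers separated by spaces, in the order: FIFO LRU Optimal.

Answer: 8 8 6

Derivation:
--- FIFO ---
  step 0: ref 2 -> FAULT, frames=[2,-] (faults so far: 1)
  step 1: ref 3 -> FAULT, frames=[2,3] (faults so far: 2)
  step 2: ref 3 -> HIT, frames=[2,3] (faults so far: 2)
  step 3: ref 5 -> FAULT, evict 2, frames=[5,3] (faults so far: 3)
  step 4: ref 5 -> HIT, frames=[5,3] (faults so far: 3)
  step 5: ref 5 -> HIT, frames=[5,3] (faults so far: 3)
  step 6: ref 2 -> FAULT, evict 3, frames=[5,2] (faults so far: 4)
  step 7: ref 2 -> HIT, frames=[5,2] (faults so far: 4)
  step 8: ref 2 -> HIT, frames=[5,2] (faults so far: 4)
  step 9: ref 3 -> FAULT, evict 5, frames=[3,2] (faults so far: 5)
  step 10: ref 6 -> FAULT, evict 2, frames=[3,6] (faults so far: 6)
  step 11: ref 6 -> HIT, frames=[3,6] (faults so far: 6)
  step 12: ref 6 -> HIT, frames=[3,6] (faults so far: 6)
  step 13: ref 6 -> HIT, frames=[3,6] (faults so far: 6)
  step 14: ref 1 -> FAULT, evict 3, frames=[1,6] (faults so far: 7)
  step 15: ref 3 -> FAULT, evict 6, frames=[1,3] (faults so far: 8)
  FIFO total faults: 8
--- LRU ---
  step 0: ref 2 -> FAULT, frames=[2,-] (faults so far: 1)
  step 1: ref 3 -> FAULT, frames=[2,3] (faults so far: 2)
  step 2: ref 3 -> HIT, frames=[2,3] (faults so far: 2)
  step 3: ref 5 -> FAULT, evict 2, frames=[5,3] (faults so far: 3)
  step 4: ref 5 -> HIT, frames=[5,3] (faults so far: 3)
  step 5: ref 5 -> HIT, frames=[5,3] (faults so far: 3)
  step 6: ref 2 -> FAULT, evict 3, frames=[5,2] (faults so far: 4)
  step 7: ref 2 -> HIT, frames=[5,2] (faults so far: 4)
  step 8: ref 2 -> HIT, frames=[5,2] (faults so far: 4)
  step 9: ref 3 -> FAULT, evict 5, frames=[3,2] (faults so far: 5)
  step 10: ref 6 -> FAULT, evict 2, frames=[3,6] (faults so far: 6)
  step 11: ref 6 -> HIT, frames=[3,6] (faults so far: 6)
  step 12: ref 6 -> HIT, frames=[3,6] (faults so far: 6)
  step 13: ref 6 -> HIT, frames=[3,6] (faults so far: 6)
  step 14: ref 1 -> FAULT, evict 3, frames=[1,6] (faults so far: 7)
  step 15: ref 3 -> FAULT, evict 6, frames=[1,3] (faults so far: 8)
  LRU total faults: 8
--- Optimal ---
  step 0: ref 2 -> FAULT, frames=[2,-] (faults so far: 1)
  step 1: ref 3 -> FAULT, frames=[2,3] (faults so far: 2)
  step 2: ref 3 -> HIT, frames=[2,3] (faults so far: 2)
  step 3: ref 5 -> FAULT, evict 3, frames=[2,5] (faults so far: 3)
  step 4: ref 5 -> HIT, frames=[2,5] (faults so far: 3)
  step 5: ref 5 -> HIT, frames=[2,5] (faults so far: 3)
  step 6: ref 2 -> HIT, frames=[2,5] (faults so far: 3)
  step 7: ref 2 -> HIT, frames=[2,5] (faults so far: 3)
  step 8: ref 2 -> HIT, frames=[2,5] (faults so far: 3)
  step 9: ref 3 -> FAULT, evict 2, frames=[3,5] (faults so far: 4)
  step 10: ref 6 -> FAULT, evict 5, frames=[3,6] (faults so far: 5)
  step 11: ref 6 -> HIT, frames=[3,6] (faults so far: 5)
  step 12: ref 6 -> HIT, frames=[3,6] (faults so far: 5)
  step 13: ref 6 -> HIT, frames=[3,6] (faults so far: 5)
  step 14: ref 1 -> FAULT, evict 6, frames=[3,1] (faults so far: 6)
  step 15: ref 3 -> HIT, frames=[3,1] (faults so far: 6)
  Optimal total faults: 6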